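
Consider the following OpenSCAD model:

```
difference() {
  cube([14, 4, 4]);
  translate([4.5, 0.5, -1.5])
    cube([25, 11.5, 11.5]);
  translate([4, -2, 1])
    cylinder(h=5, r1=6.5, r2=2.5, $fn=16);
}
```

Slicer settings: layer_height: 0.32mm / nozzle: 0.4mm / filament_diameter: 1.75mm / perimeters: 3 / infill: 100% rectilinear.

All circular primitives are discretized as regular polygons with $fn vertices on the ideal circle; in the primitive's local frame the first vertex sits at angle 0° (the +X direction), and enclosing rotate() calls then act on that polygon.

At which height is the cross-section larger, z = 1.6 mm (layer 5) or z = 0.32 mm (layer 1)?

Layer 5 (z = 1.6): the 14×4 cube contributes its full rectangle (area 56.00 mm²); the cube at (4.5, 0.5) is present — its section is the full 25×11.5 rectangle (area 287.50 mm²); the cone at (4, -2): at t=0.120 of its height the radius interpolates to r₁+(r₂−r₁)t = 6.020, giving a regular 16-gon of that circumradius (area = (16/2)·6.020²·sin(360°/16) = 110.95 mm²); Subtracting the remaining from the first: starting from the 14×4 cube (56.00 mm²), the 25×11.5 cube at (4.5, 0.5) partially overlaps it — only the 33.25 mm² overlap (of its 287.50 mm²) is removed, clipping the outline; the cone at (4, -2) partially overlaps it — only the 18.32 mm² overlap (of its 110.95 mm²) is removed, clipping the outline — area = 4.43 mm². So its area = 4.43 mm². Layer 1 (z = 0.32): the cube (footprint 14×4) is included at this height (area 56.00 mm²); the cube at (4.5, 0.5) (footprint 25×11.5) is included at this height (area 287.50 mm²); the cone at (4, -2) does not reach this height (z outside [1, 6]); After the difference (first − rest): starting from the 14×4 cube (56.00 mm²), the 25×11.5 cube at (4.5, 0.5) partially overlaps it — only the 33.25 mm² overlap (of its 287.50 mm²) is removed, clipping the outline — area = 22.75 mm². So its area = 22.75 mm². Layer 1 is larger (22.75 vs 4.43 mm²).

layer 1 (z = 0.32 mm)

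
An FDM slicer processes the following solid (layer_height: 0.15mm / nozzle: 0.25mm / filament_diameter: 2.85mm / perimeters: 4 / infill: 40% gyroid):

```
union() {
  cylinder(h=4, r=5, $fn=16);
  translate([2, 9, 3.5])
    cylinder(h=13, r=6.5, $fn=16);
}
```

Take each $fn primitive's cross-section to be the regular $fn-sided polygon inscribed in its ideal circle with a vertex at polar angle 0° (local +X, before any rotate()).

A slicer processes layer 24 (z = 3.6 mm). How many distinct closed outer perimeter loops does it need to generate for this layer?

At z = 3.6 mm: the r=5 cylinder gives a regular 16-gon of circumradius 5 (constant along its height); the r=6.5 cylinder at (2, 9) contributes a regular 16-gon of circumradius 6.5; Taking the union: the regions partially overlap (shared area 9.49 mm²), so overlapping operands fuse into one piece — 1 connected region. The result has 1 disconnected region.

1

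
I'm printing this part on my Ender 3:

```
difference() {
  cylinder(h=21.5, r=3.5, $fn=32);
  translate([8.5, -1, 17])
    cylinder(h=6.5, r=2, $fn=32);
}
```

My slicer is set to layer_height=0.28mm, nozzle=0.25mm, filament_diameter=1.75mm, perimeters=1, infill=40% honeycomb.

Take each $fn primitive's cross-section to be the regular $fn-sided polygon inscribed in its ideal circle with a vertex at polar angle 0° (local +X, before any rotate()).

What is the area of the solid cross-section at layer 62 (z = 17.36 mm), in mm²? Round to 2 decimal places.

At z = 17.36 mm: the r=3.5 cylinder gives a regular 32-gon of circumradius 3.5 (constant along its height) (area = (32/2)·3.500²·sin(360°/32) = 38.24 mm²); the r=2 cylinder at (8.5, -1) contributes a regular 32-gon of circumradius 2 (area = (32/2)·2.000²·sin(360°/32) = 12.49 mm²); Subtracting the remaining from the first: starting from the r=3.5 cylinder (38.24 mm²), the r=2 cylinder at (8.5, -1) misses the remaining region (no effect) — area = 38.24 mm². Overall, the cross-section is a single solid region. Net area = 38.24 mm².

38.24 mm²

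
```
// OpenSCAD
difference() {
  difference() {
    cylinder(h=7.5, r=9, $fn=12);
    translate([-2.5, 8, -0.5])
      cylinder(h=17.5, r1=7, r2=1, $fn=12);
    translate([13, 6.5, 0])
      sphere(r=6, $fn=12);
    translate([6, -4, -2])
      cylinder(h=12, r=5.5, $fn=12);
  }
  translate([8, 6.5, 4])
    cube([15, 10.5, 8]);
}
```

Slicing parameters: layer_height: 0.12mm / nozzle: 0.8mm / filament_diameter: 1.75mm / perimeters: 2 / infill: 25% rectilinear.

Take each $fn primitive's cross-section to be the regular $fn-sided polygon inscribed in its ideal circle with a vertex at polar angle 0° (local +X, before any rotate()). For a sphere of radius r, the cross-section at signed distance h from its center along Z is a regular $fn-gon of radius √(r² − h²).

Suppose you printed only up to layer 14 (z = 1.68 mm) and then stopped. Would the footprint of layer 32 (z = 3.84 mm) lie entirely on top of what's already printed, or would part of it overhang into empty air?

Compare the two slices. At z = 1.68: the r=9 cylinder gives a regular 12-gon of circumradius 9 (constant along its height) (area = (12/2)·9.000²·sin(360°/12) = 243.00 mm²); the cone at (-2.5, 8): at t=0.125 of its height the radius interpolates to r₁+(r₂−r₁)t = 6.253, giving a regular 12-gon of that circumradius (area = (12/2)·6.253²·sin(360°/12) = 117.28 mm²); the sphere at (13, 6.5): section is a regular 12-gon, circumradius = √(r²−h²) = √(6²−1.68²) = 5.760 (area = (12/2)·5.760²·sin(360°/12) = 99.53 mm²); the r=5.5 cylinder at (6, -4) gives a regular 12-gon of circumradius 5.5 (constant along its height) (area = (12/2)·5.500²·sin(360°/12) = 90.75 mm²); After the difference (first − rest): starting from the r=9 cylinder (243.00 mm²), the cone at (-2.5, 8) partially overlaps it — only the 54.51 mm² overlap (of its 117.28 mm²) is removed, clipping the outline; the r=6 sphere at (13, 6.5) partially overlaps it — only the 0.02 mm² overlap (of its 99.53 mm²) is removed, clipping the outline; the r=5.5 cylinder at (6, -4) partially overlaps it — only the 56.24 mm² overlap (of its 90.75 mm²) is removed, clipping the outline — area = 132.23 mm²; the cube at (8, 6.5) is absent (z outside [4, 12]); Taking the first minus the rest: none of the subtracted shapes is present at this height, so the result so far is unchanged — area = 132.23 mm². At z = 3.84: the r=9 cylinder contributes a regular 12-gon of circumradius 9 (area = (12/2)·9.000²·sin(360°/12) = 243.00 mm²); the cone at (-2.5, 8): at t=0.248 of its height the radius interpolates to r₁+(r₂−r₁)t = 5.512, giving a regular 12-gon of that circumradius (area = (12/2)·5.512²·sin(360°/12) = 91.15 mm²); the r=6 sphere at (13, 6.5) contributes a regular 12-gon of circumradius √(6²−3.84²) = 4.610 (area = (12/2)·4.610²·sin(360°/12) = 63.76 mm²); the r=5.5 cylinder at (6, -4) gives a regular 12-gon of circumradius 5.5 (constant along its height) (area = (12/2)·5.500²·sin(360°/12) = 90.75 mm²); After the difference (first − rest): starting from the r=9 cylinder (243.00 mm²), the cone at (-2.5, 8) partially overlaps it — only the 43.73 mm² overlap (of its 91.15 mm²) is removed, clipping the outline; the r=6 sphere at (13, 6.5) misses the remaining region (no effect); the r=5.5 cylinder at (6, -4) partially overlaps it — only the 56.24 mm² overlap (of its 90.75 mm²) is removed, clipping the outline — area = 143.03 mm²; the cube at (8, 6.5) is not intersected at this z (z outside [4, 12]); After the difference (first − rest): none of the subtracted shapes is present at this height, so that combined region is unchanged — area = 143.03 mm². Checking containment: at z = 3.84 the cross-section extends beyond the z = 1.68 cross-section by about 10.80 mm².

part overhangs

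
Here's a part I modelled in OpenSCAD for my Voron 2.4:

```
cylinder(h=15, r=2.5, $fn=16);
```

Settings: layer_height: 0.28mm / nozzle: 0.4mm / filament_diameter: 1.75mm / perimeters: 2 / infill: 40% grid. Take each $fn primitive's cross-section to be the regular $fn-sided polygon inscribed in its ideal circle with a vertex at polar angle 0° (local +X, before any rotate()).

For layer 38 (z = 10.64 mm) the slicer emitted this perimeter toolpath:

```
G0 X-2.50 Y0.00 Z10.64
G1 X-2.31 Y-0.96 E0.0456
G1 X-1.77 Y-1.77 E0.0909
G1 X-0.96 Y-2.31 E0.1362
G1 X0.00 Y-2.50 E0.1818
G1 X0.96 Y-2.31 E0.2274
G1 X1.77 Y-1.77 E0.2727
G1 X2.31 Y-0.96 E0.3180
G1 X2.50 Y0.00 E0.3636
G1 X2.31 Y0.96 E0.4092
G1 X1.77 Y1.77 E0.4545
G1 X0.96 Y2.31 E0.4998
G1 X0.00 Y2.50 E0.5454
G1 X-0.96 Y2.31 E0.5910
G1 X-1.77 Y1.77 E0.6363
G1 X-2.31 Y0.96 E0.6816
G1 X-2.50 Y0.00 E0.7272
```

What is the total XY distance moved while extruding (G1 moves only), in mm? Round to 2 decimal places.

15.62 mm

Sum the Euclidean lengths of each G1 segment: total = 15.62 mm.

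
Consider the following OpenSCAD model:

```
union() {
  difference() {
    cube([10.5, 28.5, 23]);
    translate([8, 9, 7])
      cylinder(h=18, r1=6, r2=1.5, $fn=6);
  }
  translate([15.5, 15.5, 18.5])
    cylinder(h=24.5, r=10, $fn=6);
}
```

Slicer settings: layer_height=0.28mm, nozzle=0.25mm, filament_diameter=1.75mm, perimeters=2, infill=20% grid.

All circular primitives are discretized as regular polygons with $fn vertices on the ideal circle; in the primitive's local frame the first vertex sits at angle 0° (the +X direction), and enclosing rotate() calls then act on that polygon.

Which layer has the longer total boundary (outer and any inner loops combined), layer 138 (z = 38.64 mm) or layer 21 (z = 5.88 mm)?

Layer 138 (z = 38.64): the cube is absent (z outside [0, 23]); the cone at (8, 9) does not reach this height (z outside [7, 25]); Taking the first minus the rest: the first operand is absent here, so nothing remains; the r=10 cylinder at (15.5, 15.5) contributes a regular 6-gon of circumradius 10 (perimeter = 2·6·10.000·sin(180°/6) = 60.00 mm); Taking the union: only the r=10 cylinder at (15.5, 15.5) is present, so the union is just that shape — boundary = 60.00 mm. So its perimeter = 60.00 mm. Layer 21 (z = 5.88): the cube is present — its section is the full 10.5×28.5 rectangle (perimeter 78.00 mm); the cone at (8, 9) is not intersected at this z (z outside [7, 25]); Taking the first minus the rest: none of the subtracted shapes is present at this height, so the 10.5×28.5 cube is unchanged — boundary = 78.00 mm; the cylinder at (15.5, 15.5) does not reach this height (z outside [18.5, 43]); Merging all regions: only that combined region is present, so the union is just that shape — boundary = 78.00 mm. So its perimeter = 78.00 mm. Layer 21 is larger (78.00 vs 60.00 mm).

layer 21 (z = 5.88 mm)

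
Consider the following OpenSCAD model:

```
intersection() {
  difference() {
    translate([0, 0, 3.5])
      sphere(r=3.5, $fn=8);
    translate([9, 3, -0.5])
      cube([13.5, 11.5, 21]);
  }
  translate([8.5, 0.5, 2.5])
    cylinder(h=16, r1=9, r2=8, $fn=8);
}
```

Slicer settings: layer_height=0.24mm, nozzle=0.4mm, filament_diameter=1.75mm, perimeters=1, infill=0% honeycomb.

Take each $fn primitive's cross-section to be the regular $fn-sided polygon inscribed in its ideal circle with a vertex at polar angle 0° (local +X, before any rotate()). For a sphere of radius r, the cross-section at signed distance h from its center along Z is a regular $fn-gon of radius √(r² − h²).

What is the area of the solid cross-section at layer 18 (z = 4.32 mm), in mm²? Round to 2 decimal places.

At z = 4.32 mm: the r=3.5 sphere slices to a regular 8-gon of circumradius 3.403 (√(r²−h²) with h=0.82 from center) (area = (8/2)·3.403²·sin(360°/8) = 32.75 mm²); the cube at (9, 3) is present — its section is the full 13.5×11.5 rectangle (area 155.25 mm²); Subtracting the remaining from the first: starting from the r=3.5 sphere (32.75 mm²), the 13.5×11.5 cube at (9, 3) misses the remaining region (no effect) — area = 32.75 mm²; the cone at (8.5, 0.5): at t=0.114 of its height the radius interpolates to r₁+(r₂−r₁)t = 8.886, giving a regular 8-gon of that circumradius (area = (8/2)·8.886²·sin(360°/8) = 223.35 mm²); Keeping only the common overlap: the cone at (8.5, 0.5) partially overlaps the result so far; clipping to the common part keeps 14.49 mm² — area = 14.49 mm². Overall, the cross-section is a single solid region. Net area = 14.49 mm².

14.49 mm²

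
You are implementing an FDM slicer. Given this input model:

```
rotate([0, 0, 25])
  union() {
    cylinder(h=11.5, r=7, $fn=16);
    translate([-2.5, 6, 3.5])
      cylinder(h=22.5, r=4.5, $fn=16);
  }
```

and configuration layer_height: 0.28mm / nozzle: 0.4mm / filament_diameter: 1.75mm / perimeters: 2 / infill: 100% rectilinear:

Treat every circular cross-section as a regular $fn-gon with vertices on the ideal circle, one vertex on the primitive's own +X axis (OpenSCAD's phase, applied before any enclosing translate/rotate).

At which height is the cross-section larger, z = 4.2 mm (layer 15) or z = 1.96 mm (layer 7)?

Layer 15 (z = 4.2): the cylinder: section is a regular 16-gon, circumradius r=7 (area = (16/2)·7.000²·sin(360°/16) = 150.01 mm²); the r=4.5 cylinder at (-2.5, 6) gives a regular 16-gon of circumradius 4.5 (constant along its height) (area = (16/2)·4.500²·sin(360°/16) = 61.99 mm²); Combining (union): the regions partially overlap — summed areas 212.01 mm² minus the doubly-counted overlap 30.19 mm² gives 181.82 mm² — area = 181.82 mm²; (whole slice rotated 25° about Z — lengths, areas and connectivity unchanged). So its area = 181.82 mm². Layer 7 (z = 1.96): the cylinder: section is a regular 16-gon, circumradius r=7 (area = (16/2)·7.000²·sin(360°/16) = 150.01 mm²); the cylinder at (-2.5, 6) is absent (z outside [3.5, 26]); Merging all regions: only the r=7 cylinder is present, so the union is just that shape — area = 150.01 mm²; (whole slice rotated 25° about Z — lengths, areas and connectivity unchanged). So its area = 150.01 mm². Layer 15 is larger (181.82 vs 150.01 mm²).

layer 15 (z = 4.2 mm)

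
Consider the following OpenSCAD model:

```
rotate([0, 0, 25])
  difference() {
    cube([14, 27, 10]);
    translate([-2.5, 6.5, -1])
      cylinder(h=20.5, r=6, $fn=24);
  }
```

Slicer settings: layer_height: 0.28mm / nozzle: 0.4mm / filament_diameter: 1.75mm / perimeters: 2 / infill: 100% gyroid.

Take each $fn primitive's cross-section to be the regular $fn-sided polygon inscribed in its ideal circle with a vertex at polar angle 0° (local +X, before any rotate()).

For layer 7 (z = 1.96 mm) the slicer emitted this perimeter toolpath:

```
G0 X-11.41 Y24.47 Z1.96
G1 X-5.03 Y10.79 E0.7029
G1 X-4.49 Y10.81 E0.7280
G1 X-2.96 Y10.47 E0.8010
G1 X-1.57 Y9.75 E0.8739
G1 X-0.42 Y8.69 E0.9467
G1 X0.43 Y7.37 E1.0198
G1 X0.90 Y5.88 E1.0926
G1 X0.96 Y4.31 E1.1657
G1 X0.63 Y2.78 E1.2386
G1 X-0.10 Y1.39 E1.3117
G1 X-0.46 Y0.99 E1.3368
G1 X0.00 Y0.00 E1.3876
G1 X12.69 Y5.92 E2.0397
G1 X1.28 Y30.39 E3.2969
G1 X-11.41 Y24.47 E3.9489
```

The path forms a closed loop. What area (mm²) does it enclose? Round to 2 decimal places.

Apply the shoelace formula to the sequence of (X, Y) vertices; enclosed area = 351.07 mm².

351.07 mm²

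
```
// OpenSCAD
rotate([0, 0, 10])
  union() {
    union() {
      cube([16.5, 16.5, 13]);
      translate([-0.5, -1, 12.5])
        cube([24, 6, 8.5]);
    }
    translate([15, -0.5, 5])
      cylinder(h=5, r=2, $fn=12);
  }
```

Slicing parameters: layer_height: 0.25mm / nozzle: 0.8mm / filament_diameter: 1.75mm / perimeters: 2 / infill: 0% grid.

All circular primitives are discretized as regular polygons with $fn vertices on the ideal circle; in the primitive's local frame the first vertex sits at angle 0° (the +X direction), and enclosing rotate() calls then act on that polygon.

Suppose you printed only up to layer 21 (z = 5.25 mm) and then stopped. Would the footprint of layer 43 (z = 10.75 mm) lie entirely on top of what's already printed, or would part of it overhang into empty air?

entirely on top

Compare the two slices. At z = 5.25: the cube is present — its section is the full 16.5×16.5 rectangle (area 272.25 mm²); the cube at (-0.5, -1) does not reach this height (z outside [12.5, 21]); Combining (union): only the 16.5×16.5 cube is present, so the union is just that shape — area = 272.25 mm²; the cylinder at (15, -0.5): section is a regular 12-gon, circumradius r=2 (area = (12/2)·2.000²·sin(360°/12) = 12.00 mm²); Merging all regions: the regions partially overlap — summed areas 284.25 mm² minus the doubly-counted overlap 3.89 mm² gives 280.36 mm² — area = 280.36 mm²; (whole slice rotated 10° about Z — lengths, areas and connectivity unchanged). At z = 10.75: the cube is present — its section is the full 16.5×16.5 rectangle (area 272.25 mm²); the cube at (-0.5, -1) is absent (z outside [12.5, 21]); Taking the union: only the 16.5×16.5 cube is present, so the union is just that shape — area = 272.25 mm²; the cylinder at (15, -0.5) is absent (z outside [5, 10]); Merging all regions: only that combined region is present, so the union is just that shape — area = 272.25 mm²; (whole slice rotated 10° about Z — lengths, areas and connectivity unchanged). Checking containment: the cross-section at z = 10.75 is a subset of the cross-section at z = 5.25.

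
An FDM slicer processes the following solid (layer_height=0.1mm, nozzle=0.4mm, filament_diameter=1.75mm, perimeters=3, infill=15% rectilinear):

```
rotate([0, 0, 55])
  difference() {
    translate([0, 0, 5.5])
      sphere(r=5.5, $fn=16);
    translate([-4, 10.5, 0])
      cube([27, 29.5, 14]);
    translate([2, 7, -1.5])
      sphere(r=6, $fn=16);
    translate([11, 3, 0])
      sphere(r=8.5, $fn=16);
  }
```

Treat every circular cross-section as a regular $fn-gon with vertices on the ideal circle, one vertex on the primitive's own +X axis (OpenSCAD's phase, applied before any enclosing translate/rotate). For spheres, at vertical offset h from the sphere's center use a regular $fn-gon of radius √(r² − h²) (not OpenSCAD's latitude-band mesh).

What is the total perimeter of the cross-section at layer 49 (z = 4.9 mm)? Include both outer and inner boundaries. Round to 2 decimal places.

34.08 mm

At z = 4.9 mm: the r=5.5 sphere slices to a regular 16-gon of circumradius 5.467 (√(r²−h²) with h=0.6 from center) (perimeter = 2·16·5.467·sin(180°/16) = 34.13 mm); the cube at (-4, 10.5) (footprint 27×29.5) is included at this height (perimeter 113.00 mm); the sphere at (2, 7) is absent (|z−center|=6.400 > r=6); the r=8.5 sphere at (11, 3) slices to a regular 16-gon of circumradius 6.946 (√(r²−h²) with h=4.9 from center) (perimeter = 2·16·6.946·sin(180°/16) = 43.36 mm); After the difference (first − rest): starting from the r=5.5 sphere, the 27×29.5 cube at (-4, 10.5) misses the remaining region (no effect); the r=8.5 sphere at (11, 3) partially overlaps it — only the 2.56 mm² overlap (of its 147.69 mm²) is removed, clipping the outline — boundary = 34.08 mm; (whole slice rotated 55° about Z — lengths, areas and connectivity unchanged). Overall, the cross-section is a single solid region. Total boundary length (outer) = 34.08 mm.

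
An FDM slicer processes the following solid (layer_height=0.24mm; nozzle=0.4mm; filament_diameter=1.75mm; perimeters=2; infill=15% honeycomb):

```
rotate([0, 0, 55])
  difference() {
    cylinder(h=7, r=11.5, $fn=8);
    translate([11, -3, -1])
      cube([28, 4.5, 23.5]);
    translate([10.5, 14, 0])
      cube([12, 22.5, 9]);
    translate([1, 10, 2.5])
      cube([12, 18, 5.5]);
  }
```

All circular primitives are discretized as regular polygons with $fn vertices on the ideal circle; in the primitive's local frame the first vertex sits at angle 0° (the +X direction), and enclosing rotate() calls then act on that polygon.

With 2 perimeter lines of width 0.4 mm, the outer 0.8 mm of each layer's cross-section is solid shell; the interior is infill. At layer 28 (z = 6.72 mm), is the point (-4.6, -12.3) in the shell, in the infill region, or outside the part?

outside

At z = 6.72 mm: the r=11.5 cylinder contributes a regular 8-gon of circumradius 11.5; the cube at (11, -3) (footprint 28×4.5) is included at this height; the cube at (10.5, 14) (footprint 12×22.5) is included at this height; the cube at (1, 10) (footprint 12×18) is included at this height; Taking the first minus the rest: starting from the r=11.5 cylinder, the 28×4.5 cube at (11, -3) partially overlaps it — only the 0.60 mm² overlap (of its 126.00 mm²) is removed, clipping the outline; the 12×22.5 cube at (10.5, 14) misses the remaining region (no effect); the 12×18 cube at (1, 10) partially overlaps it — only the 1.42 mm² overlap (of its 216.00 mm²) is removed, clipping the outline — 1 connected region; (rotated 55° about Z; rotation is an isometry so areas/perimeters/island counts are preserved). Overall, the cross-section is a single solid region. Undo the 55° rotation: the query point maps to (-12.714, -3.287) in the un-rotated model frame. The nearest boundary edge runs (-8.13, -8.13)→(-11.50, 0.00); distance from the point to it = 2.38 mm. The point is not inside any of the regions above, so it lies outside the cross-section (2.38 mm from the nearest boundary).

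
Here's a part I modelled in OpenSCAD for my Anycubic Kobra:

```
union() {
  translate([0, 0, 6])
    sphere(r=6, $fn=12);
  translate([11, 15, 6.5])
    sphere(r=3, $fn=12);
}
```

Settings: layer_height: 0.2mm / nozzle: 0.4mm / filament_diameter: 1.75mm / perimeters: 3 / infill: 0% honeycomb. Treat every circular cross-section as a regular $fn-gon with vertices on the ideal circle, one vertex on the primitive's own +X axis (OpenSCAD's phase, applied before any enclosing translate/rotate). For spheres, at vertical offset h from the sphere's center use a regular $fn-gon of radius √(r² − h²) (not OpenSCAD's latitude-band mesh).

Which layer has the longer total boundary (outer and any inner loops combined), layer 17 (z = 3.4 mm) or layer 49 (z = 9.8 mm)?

layer 17 (z = 3.4 mm)

Layer 17 (z = 3.4): the r=6 sphere slices to a regular 12-gon of circumradius 5.407 (√(r²−h²) with h=2.6 from center) (perimeter = 2·12·5.407·sin(180°/12) = 33.59 mm); the sphere at (11, 15) is absent (|z−center|=3.100 > r=3); Combining (union): only the r=6 sphere is present, so the union is just that shape — boundary = 33.59 mm. So its perimeter = 33.59 mm. Layer 49 (z = 9.8): the r=6 sphere contributes a regular 12-gon of circumradius √(6²−3.8²) = 4.643 (perimeter = 2·12·4.643·sin(180°/12) = 28.84 mm); the sphere at (11, 15) does not reach this height (|z−center|=3.300 > r=3); Taking the union: only the r=6 sphere is present, so the union is just that shape — boundary = 28.84 mm. So its perimeter = 28.84 mm. Layer 17 is larger (33.59 vs 28.84 mm).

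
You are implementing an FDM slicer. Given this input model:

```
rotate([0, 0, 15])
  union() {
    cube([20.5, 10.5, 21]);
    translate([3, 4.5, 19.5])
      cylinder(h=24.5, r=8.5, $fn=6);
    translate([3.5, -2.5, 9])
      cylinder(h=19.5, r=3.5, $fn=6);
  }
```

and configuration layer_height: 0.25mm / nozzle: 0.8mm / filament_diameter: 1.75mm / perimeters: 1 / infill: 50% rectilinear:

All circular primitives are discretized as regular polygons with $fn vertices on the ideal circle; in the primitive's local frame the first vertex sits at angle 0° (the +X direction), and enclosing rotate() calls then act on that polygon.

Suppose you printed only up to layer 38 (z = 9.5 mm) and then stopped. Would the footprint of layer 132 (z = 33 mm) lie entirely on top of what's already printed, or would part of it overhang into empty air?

part overhangs

Compare the two slices. At z = 9.5: the 20.5×10.5 cube contributes its full rectangle (area 215.25 mm²); the cylinder at (3, 4.5) is absent (z outside [19.5, 44]); the r=3.5 cylinder at (3.5, -2.5) contributes a regular 6-gon of circumradius 3.5 (area = (6/2)·3.500²·sin(360°/6) = 31.83 mm²); Taking the union: the regions partially overlap — summed areas 247.08 mm² minus the doubly-counted overlap 2.02 mm² gives 245.05 mm² — area = 245.05 mm²; (rotated 15° about Z; rotation is an isometry so areas/perimeters/island counts are preserved). At z = 33: the cube does not reach this height (z outside [0, 21]); the r=8.5 cylinder at (3, 4.5) contributes a regular 6-gon of circumradius 8.5 (area = (6/2)·8.500²·sin(360°/6) = 187.71 mm²); the cylinder at (3.5, -2.5) is absent (z outside [9, 28.5]); Taking the union: only the r=8.5 cylinder at (3, 4.5) is present, so the union is just that shape — area = 187.71 mm²; (whole slice rotated 15° about Z — lengths, areas and connectivity unchanged). Checking containment: at z = 33 the cross-section extends beyond the z = 9.5 cross-section by about 66.85 mm².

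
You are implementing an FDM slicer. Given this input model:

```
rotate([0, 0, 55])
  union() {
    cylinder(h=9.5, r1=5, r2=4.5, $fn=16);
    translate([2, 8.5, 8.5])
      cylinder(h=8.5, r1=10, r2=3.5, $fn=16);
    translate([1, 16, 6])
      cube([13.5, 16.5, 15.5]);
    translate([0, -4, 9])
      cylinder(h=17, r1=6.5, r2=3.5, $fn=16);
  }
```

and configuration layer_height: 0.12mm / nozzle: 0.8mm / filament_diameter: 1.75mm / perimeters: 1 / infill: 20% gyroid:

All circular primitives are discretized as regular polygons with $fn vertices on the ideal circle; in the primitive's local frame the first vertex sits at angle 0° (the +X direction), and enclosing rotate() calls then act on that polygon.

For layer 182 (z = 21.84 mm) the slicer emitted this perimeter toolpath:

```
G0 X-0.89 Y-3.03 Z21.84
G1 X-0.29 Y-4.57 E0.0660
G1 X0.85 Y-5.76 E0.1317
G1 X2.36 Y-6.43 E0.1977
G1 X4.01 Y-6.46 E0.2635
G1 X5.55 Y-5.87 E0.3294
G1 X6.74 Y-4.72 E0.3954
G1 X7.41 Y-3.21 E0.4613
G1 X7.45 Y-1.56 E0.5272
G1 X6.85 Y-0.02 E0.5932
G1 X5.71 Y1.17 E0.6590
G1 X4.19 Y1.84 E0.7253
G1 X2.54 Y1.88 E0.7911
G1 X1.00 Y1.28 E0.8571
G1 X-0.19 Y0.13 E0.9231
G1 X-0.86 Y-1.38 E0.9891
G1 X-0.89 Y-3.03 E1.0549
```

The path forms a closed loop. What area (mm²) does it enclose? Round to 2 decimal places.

Apply the shoelace formula to the sequence of (X, Y) vertices; enclosed area = 54.88 mm².

54.88 mm²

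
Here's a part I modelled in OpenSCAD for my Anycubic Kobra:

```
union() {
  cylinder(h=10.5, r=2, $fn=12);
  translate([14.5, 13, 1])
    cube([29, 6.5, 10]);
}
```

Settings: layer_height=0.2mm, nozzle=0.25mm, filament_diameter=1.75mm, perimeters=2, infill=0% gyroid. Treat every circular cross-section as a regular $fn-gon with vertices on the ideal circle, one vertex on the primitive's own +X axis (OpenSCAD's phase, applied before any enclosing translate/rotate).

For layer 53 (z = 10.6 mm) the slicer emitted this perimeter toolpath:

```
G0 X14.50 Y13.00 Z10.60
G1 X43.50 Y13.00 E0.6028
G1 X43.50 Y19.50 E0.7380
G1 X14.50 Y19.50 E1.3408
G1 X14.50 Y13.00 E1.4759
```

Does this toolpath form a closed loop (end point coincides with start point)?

Start point (G0): (14.50, 13.00). End point (last G1): the path returns to the start — closed.

yes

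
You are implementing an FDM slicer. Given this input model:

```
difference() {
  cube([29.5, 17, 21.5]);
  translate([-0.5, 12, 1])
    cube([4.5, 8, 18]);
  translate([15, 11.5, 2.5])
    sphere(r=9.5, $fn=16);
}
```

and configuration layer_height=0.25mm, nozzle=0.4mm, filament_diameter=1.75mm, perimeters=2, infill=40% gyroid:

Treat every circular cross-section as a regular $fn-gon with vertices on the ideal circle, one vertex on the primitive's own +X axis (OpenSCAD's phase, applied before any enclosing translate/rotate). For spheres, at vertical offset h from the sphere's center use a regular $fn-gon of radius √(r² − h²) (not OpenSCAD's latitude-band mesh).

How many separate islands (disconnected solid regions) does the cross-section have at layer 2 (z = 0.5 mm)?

1

At z = 0.5 mm: the cube is present — its section is the full 29.5×17 rectangle; the cube at (-0.5, 12) is absent (z outside [1, 19]); the r=9.5 sphere at (15, 11.5) slices to a regular 16-gon of circumradius 9.287 (√(r²−h²) with h=2 from center); Taking the first minus the rest: starting from the 29.5×17 cube, the r=9.5 sphere at (15, 11.5) partially overlaps it — only the 226.39 mm² overlap (of its 264.05 mm²) is removed, clipping the outline — 1 connected region. Overall, the cross-section is a single solid region. Island count = 1.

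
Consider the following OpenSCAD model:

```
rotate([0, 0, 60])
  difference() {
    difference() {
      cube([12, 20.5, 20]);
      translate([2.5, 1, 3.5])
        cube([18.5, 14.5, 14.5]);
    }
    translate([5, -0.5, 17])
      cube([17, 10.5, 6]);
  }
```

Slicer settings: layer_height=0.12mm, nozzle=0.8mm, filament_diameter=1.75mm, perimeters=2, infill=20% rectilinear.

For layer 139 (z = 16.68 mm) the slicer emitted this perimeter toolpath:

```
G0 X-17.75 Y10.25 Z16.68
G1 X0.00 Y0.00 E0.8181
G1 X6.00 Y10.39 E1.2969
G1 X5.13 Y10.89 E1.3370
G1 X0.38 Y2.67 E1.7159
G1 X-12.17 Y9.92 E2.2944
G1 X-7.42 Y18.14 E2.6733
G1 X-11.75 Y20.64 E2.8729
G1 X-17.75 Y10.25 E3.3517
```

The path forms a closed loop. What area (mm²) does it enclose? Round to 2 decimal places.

Apply the shoelace formula to the sequence of (X, Y) vertices; enclosed area = 108.31 mm².

108.31 mm²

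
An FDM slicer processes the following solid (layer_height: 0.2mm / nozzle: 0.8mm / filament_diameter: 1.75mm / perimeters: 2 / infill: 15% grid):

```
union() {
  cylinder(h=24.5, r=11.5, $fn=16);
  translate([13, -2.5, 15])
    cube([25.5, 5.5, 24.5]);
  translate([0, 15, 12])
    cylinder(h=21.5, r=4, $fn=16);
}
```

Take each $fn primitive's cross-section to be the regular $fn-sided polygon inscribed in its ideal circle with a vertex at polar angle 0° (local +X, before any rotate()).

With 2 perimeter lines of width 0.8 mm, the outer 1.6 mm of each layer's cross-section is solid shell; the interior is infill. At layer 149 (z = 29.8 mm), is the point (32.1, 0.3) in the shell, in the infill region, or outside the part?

infill

At z = 29.8 mm: the cylinder is absent (z outside [0, 24.5]); the cube at (13, -2.5) is present — its section is the full 25.5×5.5 rectangle; the cylinder at (0, 15): section is a regular 16-gon, circumradius r=4; Merging all regions: the 2 present regions are separate (no shared area or edge), so areas and boundary lengths simply add and each stays a separate island — 2 connected regions. Overall, the cross-section has 2 separate islands. The nearest boundary edge runs (13.00, 3.00)→(38.50, 3.00); distance from the point to it = 2.70 mm. (Shell/infill is judged within the island containing the point — the largest one.) The point is inside the cross-section and 2.70 mm from the nearest boundary — more than the 1.6 mm shell width (2 × 0.8), so it's in the infill interior.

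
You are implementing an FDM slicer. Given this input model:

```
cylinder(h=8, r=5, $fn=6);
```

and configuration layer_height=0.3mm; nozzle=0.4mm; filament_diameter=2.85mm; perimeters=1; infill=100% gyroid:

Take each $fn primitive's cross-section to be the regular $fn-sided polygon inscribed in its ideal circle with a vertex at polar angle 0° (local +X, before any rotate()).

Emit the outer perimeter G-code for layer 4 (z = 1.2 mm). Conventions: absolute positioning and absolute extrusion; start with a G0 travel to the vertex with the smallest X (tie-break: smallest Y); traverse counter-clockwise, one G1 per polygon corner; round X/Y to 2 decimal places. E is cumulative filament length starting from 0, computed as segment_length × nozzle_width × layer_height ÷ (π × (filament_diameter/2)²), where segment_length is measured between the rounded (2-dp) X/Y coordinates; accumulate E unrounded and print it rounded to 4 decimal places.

G0 X-5.00 Y0.00 Z1.20
G1 X-2.50 Y-4.33 E0.0941
G1 X2.50 Y-4.33 E0.1881
G1 X5.00 Y0.00 E0.2822
G1 X2.50 Y4.33 E0.3762
G1 X-2.50 Y4.33 E0.4703
G1 X-5.00 Y0.00 E0.5643

At z = 1.2 mm: the r=5 cylinder contributes a regular 6-gon of circumradius 5. The outline is a single polygon with 6 vertices. Extrusion per mm of travel: 0.4 × 0.3 / (π × 1.425²) = 0.018811. Accumulating E over each segment gives final E = 0.5643.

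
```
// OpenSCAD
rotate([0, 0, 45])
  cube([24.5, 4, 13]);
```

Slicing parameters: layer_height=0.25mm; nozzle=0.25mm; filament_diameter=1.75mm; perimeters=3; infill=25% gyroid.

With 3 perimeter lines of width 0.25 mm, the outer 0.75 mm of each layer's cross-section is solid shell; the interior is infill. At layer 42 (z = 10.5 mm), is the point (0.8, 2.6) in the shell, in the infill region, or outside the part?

At z = 10.5 mm: the cube (footprint 24.5×4) is included at this height; (rotated 45° about Z; rotation is an isometry so areas/perimeters/island counts are preserved). Overall, the cross-section is a single solid region. Undo the 45° rotation: the query point maps to (2.404, 1.273) in the un-rotated model frame. The nearest boundary edge runs (0.00, 0.00)→(24.50, 0.00); distance from the point to it = 1.27 mm. The point is inside the cross-section and 1.27 mm from the nearest boundary — more than the 0.75 mm shell width (3 × 0.25), so it's in the infill interior.

infill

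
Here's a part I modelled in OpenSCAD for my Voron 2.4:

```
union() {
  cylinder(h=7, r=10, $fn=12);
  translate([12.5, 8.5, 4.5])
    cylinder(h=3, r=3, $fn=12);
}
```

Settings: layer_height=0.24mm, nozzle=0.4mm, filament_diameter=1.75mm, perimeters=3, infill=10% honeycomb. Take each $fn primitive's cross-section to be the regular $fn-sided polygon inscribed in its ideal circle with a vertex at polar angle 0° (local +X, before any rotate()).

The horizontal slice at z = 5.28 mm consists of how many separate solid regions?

2

At z = 5.28 mm: the cylinder: section is a regular 12-gon, circumradius r=10; the r=3 cylinder at (12.5, 8.5) gives a regular 12-gon of circumradius 3 (constant along its height); Combining (union): the 2 present regions are separate (no shared area or edge), so areas and boundary lengths simply add and each stays a separate island — 2 connected regions. The result has 2 disconnected regions.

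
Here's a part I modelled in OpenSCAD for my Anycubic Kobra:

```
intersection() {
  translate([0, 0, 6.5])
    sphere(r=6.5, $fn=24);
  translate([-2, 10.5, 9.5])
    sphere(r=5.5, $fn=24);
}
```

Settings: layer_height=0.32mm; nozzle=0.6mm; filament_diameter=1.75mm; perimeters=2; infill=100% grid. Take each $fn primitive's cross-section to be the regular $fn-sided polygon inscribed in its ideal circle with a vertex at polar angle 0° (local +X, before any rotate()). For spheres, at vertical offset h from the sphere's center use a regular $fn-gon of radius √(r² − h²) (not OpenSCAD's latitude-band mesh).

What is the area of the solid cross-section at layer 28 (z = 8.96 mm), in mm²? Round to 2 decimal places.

At z = 8.96 mm: the sphere: section is a regular 24-gon, circumradius = √(r²−h²) = √(6.5²−2.46²) = 6.017 (area = (24/2)·6.017²·sin(360°/24) = 112.43 mm²); the r=5.5 sphere at (-2, 10.5) contributes a regular 24-gon of circumradius √(5.5²−0.54²) = 5.473 (area = (24/2)·5.473²·sin(360°/24) = 93.05 mm²); After intersecting: the r=5.5 sphere at (-2, 10.5) partially overlaps the r=6.5 sphere; clipping to the common part keeps 1.99 mm² — area = 1.99 mm². Overall, the cross-section is a single solid region. Net area = 1.99 mm².

1.99 mm²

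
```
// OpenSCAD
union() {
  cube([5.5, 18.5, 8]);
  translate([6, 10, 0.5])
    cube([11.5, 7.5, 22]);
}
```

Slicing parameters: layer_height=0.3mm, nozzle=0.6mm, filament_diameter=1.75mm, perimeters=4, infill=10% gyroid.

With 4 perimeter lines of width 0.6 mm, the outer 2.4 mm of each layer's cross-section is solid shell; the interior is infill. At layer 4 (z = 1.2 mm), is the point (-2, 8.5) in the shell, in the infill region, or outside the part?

outside

At z = 1.2 mm: the cube (footprint 5.5×18.5) is included at this height; the cube at (6, 10) is present — its section is the full 11.5×7.5 rectangle; Merging all regions: the 2 present regions are separate (no shared area or edge), so areas and boundary lengths simply add and each stays a separate island — 2 connected regions. Overall, the cross-section has 2 separate islands. The nearest boundary edge runs (0.00, 0.00)→(0.00, 18.50); distance from the point to it = 2.00 mm. The point is not inside any of the regions above, so it lies outside the cross-section (2.00 mm from the nearest boundary).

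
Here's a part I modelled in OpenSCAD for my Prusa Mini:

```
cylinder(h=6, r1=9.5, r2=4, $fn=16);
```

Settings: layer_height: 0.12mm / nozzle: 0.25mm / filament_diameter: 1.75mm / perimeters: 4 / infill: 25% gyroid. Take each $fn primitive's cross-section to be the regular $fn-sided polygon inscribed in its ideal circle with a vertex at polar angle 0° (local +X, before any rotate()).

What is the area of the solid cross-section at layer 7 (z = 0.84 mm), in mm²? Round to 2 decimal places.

At z = 0.84 mm: the cone contributes a regular 16-gon of circumradius 8.730 (interpolated between r1=9.5 and r2=4 at t=0.140) (area = (16/2)·8.730²·sin(360°/16) = 233.32 mm²). Overall, the cross-section is a single solid region. Net area = 233.32 mm².

233.32 mm²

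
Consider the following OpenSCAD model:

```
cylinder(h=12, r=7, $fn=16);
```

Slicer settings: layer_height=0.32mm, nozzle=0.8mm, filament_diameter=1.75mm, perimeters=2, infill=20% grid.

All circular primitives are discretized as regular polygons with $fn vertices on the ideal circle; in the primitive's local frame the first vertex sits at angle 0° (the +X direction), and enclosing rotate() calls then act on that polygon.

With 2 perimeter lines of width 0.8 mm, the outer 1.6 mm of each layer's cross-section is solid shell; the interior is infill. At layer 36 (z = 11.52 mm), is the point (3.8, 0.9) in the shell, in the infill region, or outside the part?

infill

At z = 11.52 mm: the cylinder: section is a regular 16-gon, circumradius r=7. Overall, the cross-section is a single solid region. The nearest boundary edge runs (7.00, 0.00)→(6.47, 2.68); distance from the point to it = 2.96 mm. The point is inside the cross-section and 2.96 mm from the nearest boundary — more than the 1.6 mm shell width (2 × 0.8), so it's in the infill interior.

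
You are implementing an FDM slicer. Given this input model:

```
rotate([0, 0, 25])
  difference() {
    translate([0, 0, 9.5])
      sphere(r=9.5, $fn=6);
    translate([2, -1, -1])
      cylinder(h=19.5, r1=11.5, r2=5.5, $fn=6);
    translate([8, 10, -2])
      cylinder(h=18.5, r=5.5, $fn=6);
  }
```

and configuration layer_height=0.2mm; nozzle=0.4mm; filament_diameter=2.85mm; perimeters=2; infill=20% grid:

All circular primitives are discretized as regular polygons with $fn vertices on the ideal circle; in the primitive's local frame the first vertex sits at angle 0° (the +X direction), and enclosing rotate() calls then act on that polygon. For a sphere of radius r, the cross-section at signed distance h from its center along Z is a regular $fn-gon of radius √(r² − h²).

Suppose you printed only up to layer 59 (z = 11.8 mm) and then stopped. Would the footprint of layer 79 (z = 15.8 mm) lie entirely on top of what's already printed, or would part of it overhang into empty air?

part overhangs

Compare the two slices. At z = 11.8: the sphere: section is a regular 6-gon, circumradius = √(r²−h²) = √(9.5²−2.3²) = 9.217 (area = (6/2)·9.217²·sin(360°/6) = 220.73 mm²); the cone at (2, -1) contributes a regular 6-gon of circumradius 7.562 (interpolated between r1=11.5 and r2=5.5 at t=0.656) (area = (6/2)·7.562²·sin(360°/6) = 148.55 mm²); the cylinder at (8, 10): section is a regular 6-gon, circumradius r=5.5 (area = (6/2)·5.500²·sin(360°/6) = 78.59 mm²); After the difference (first − rest): starting from the r=9.5 sphere (220.73 mm²), the cone at (2, -1) partially overlaps it — only the 142.15 mm² overlap (of its 148.55 mm²) is removed, clipping the outline; the r=5.5 cylinder at (8, 10) partially overlaps it — only the 2.37 mm² overlap (of its 78.59 mm²) is removed, clipping the outline — area = 76.21 mm²; (rotated 25° about Z; rotation is an isometry so areas/perimeters/island counts are preserved). At z = 15.8: the r=9.5 sphere slices to a regular 6-gon of circumradius 7.111 (√(r²−h²) with h=6.3 from center) (area = (6/2)·7.111²·sin(360°/6) = 131.36 mm²); the cone at (2, -1) (r1=11.5→r2=5.5) has section circumradius 6.331 here — a regular 6-gon (area = (6/2)·6.331²·sin(360°/6) = 104.13 mm²); the r=5.5 cylinder at (8, 10) gives a regular 6-gon of circumradius 5.5 (constant along its height) (area = (6/2)·5.500²·sin(360°/6) = 78.59 mm²); Taking the first minus the rest: starting from the r=9.5 sphere (131.36 mm²), the cone at (2, -1) partially overlaps it — only the 88.64 mm² overlap (of its 104.13 mm²) is removed, clipping the outline; the r=5.5 cylinder at (8, 10) misses the remaining region (no effect) — area = 42.72 mm²; (whole slice rotated 25° about Z — lengths, areas and connectivity unchanged). Checking containment: at z = 15.8 the cross-section extends beyond the z = 11.8 cross-section by about 19.81 mm².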